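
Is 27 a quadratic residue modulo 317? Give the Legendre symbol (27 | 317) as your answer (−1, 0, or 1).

-1

Reciprocity: 27 ≡ 3 and 317 ≡ 1 (mod 4), so (27/317) = +(317/27).
Reduce top mod 27: now compute (20/27).
Pull out 2^2: since 27 ≡ 3 (mod 8), (2/27) = -1, so (2/27)^2 = +1.
Reciprocity: 5 ≡ 1 and 27 ≡ 3 (mod 4), so (5/27) = +(27/5).
Reduce top mod 5: now compute (2/5).
Pull out 2: since 5 ≡ 5 (mod 8), (2/5) = -1.
Reached (1/5) = 1. Collecting the sign flips along the way, the symbol is -1.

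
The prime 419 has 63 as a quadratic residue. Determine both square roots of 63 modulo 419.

Since 419 ≡ 3 (mod 4), a square root of 63 is 63^((419+1)/4) = 63^105 mod 419.
Repeated squaring: 63^2≡198, 63^4≡237, 63^8≡23, 63^16≡110, 63^32≡368, 63^64≡87 (mod 419).
63^105 = 63^(64+32+8+1) ≡ 342 (mod 419).
Check: 342² = 116964 ≡ 63 (mod 419). The two roots are 77 and 342.

77, 342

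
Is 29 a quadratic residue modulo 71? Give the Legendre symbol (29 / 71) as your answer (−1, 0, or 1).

1

Euler's criterion: (29/71) ≡ 29^35 (mod 71).
29^2 ≡ 60 (mod 71)
29^4 ≡ 50 (mod 71)
29^8 ≡ 15 (mod 71)
29^16 ≡ 12 (mod 71)
29^32 ≡ 2 (mod 71)
29^35 = 29^(32+2+1) ≡ 1 (mod 71).
Result is 1, so (29/71) = 1.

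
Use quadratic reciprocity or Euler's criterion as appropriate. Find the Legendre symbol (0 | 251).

0

Top reduces to 0: gcd > 1, so the symbol is 0.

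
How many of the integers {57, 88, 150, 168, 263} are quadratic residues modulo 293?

3

(57/293) = +1 → QR.
(88/293) = +1 → QR.
(150/293) = +1 → QR.
(168/293) = -1 → non-residue.
(263/293) = -1 → non-residue.
Total quadratic residues among the 5: 3.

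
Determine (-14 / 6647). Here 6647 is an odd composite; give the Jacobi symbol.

1

First reduce: -14 ≡ 6633 (mod 6647).
Reciprocity: 6633 ≡ 1 and 6647 ≡ 3 (mod 4), so (6633/6647) = +(6647/6633).
Reduce top mod 6633: now compute (14/6633).
Pull out 2: since 6633 ≡ 1 (mod 8), (2/6633) = +1.
Reciprocity: 7 ≡ 3 and 6633 ≡ 1 (mod 4), so (7/6633) = +(6633/7).
Reduce top mod 7: now compute (4/7).
Pull out 2^2: since 7 ≡ 7 (mod 8), (2/7) = +1, so (2/7)^2 = +1.
Reached (1/7) = 1. Collecting the sign flips along the way, the symbol is +1.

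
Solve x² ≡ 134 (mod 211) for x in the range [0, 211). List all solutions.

61, 150

Since 211 ≡ 3 (mod 4), a square root of 134 is 134^((211+1)/4) = 134^53 mod 211.
Repeated squaring: 134^2≡21, 134^4≡19, 134^8≡150, 134^16≡134, 134^32≡21 (mod 211).
134^53 = 134^(32+16+4+1) ≡ 150 (mod 211).
Check: 150² = 22500 ≡ 134 (mod 211). The two roots are 61 and 150.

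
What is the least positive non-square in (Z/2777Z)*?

(2/2777) = +1, so 2 is a residue.
(3/2777) = −1, so 3 is the smallest positive non-residue mod 2777.

3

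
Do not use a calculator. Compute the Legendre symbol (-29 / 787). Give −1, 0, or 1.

Euler's criterion: (-29/787) ≡ 758^393 (mod 787).
758^2 ≡ 54 (mod 787)
758^4 ≡ 555 (mod 787)
758^8 ≡ 308 (mod 787)
758^16 ≡ 424 (mod 787)
758^32 ≡ 340 (mod 787)
758^64 ≡ 698 (mod 787)
758^128 ≡ 51 (mod 787)
758^256 ≡ 240 (mod 787)
758^393 = 758^(256+128+8+1) ≡ 786 (mod 787).
Result is 786 ≡ −1, so (-29/787) = −1.

-1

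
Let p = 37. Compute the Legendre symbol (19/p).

Reciprocity: 19 ≡ 3 and 37 ≡ 1 (mod 4), so (19/37) = +(37/19).
Reduce top mod 19: now compute (18/19).
Pull out 2: since 19 ≡ 3 (mod 8), (2/19) = -1.
Reciprocity: 9 ≡ 1 and 19 ≡ 3 (mod 4), so (9/19) = +(19/9).
Reduce top mod 9: now compute (1/9).
Reached (1/9) = 1. Collecting the sign flips along the way, the symbol is -1.

-1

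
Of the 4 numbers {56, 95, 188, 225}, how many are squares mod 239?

1

(56/239) = -1 → non-residue.
(95/239) = -1 → non-residue.
(188/239) = -1 → non-residue.
(225/239) = +1 → QR.
Total quadratic residues among the 4: 1.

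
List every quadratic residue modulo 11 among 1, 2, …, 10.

Square k = 1,…,5 (k and 11−k give the same square):
1²=1, 2²=4, 3²=9, 4²≡5, 5²≡3 (mod 11).
So the quadratic residues mod 11 are {1, 3, 4, 5, 9}.

1 3 4 5 9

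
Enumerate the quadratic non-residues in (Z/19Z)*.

Square k = 1,…,9 (k and 19−k give the same square):
1²=1, 2²=4, 3²=9, 4²=16, 5²≡6, 6²≡17, 7²≡11, 8²≡7, 9²≡5 (mod 19).
The residues are {1, 4, 5, 6, 7, 9, 11, 16, 17}; the non-residues are the remaining 9 nonzero classes.

2 3 8 10 12 13 14 15 18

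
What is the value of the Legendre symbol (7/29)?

1

Euler's criterion: (7/29) ≡ 7^14 (mod 29).
7^2 ≡ 20 (mod 29)
7^4 ≡ 23 (mod 29)
7^8 ≡ 7 (mod 29)
7^14 = 7^(8+4+2) ≡ 1 (mod 29).
Result is 1, so (7/29) = 1.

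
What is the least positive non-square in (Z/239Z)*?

7

(2/239) = +1, so 2 is a residue.
(3/239) = +1, so 3 is a residue.
(4/239) = +1, so 4 is a residue.
(5/239) = +1, so 5 is a residue.
(6/239) = +1, so 6 is a residue.
(7/239) = −1, so 7 is the smallest positive non-residue mod 239.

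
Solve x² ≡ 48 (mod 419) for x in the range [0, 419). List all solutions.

Since 419 ≡ 3 (mod 4), a square root of 48 is 48^((419+1)/4) = 48^105 mod 419.
Repeated squaring: 48^2≡209, 48^4≡105, 48^8≡131, 48^16≡401, 48^32≡324, 48^64≡226 (mod 419).
48^105 = 48^(64+32+8+1) ≡ 116 (mod 419).
Check: 116² = 13456 ≡ 48 (mod 419). The two roots are 116 and 303.

116, 303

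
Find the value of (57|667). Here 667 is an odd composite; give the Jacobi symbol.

-1

Reciprocity: 57 ≡ 1 and 667 ≡ 3 (mod 4), so (57/667) = +(667/57).
Reduce top mod 57: now compute (40/57).
Pull out 2^3: since 57 ≡ 1 (mod 8), (2/57) = +1, so (2/57)^3 = +1.
Reciprocity: 5 ≡ 1 and 57 ≡ 1 (mod 4), so (5/57) = +(57/5).
Reduce top mod 5: now compute (2/5).
Pull out 2: since 5 ≡ 5 (mod 8), (2/5) = -1.
Reached (1/5) = 1. Collecting the sign flips along the way, the symbol is -1.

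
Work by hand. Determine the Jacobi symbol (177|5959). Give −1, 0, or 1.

Reciprocity: 177 ≡ 1 and 5959 ≡ 3 (mod 4), so (177/5959) = +(5959/177).
Reduce top mod 177: now compute (118/177).
Pull out 2: since 177 ≡ 1 (mod 8), (2/177) = +1.
Reciprocity: 59 ≡ 3 and 177 ≡ 1 (mod 4), so (59/177) = +(177/59).
Reduce top mod 59: now compute (0/59).
Top reduces to 0: gcd > 1, so the symbol is 0.

0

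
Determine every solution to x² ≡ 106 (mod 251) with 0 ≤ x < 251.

Since 251 ≡ 3 (mod 4), a square root of 106 is 106^((251+1)/4) = 106^63 mod 251.
Repeated squaring: 106^2≡192, 106^4≡218, 106^8≡85, 106^16≡197, 106^32≡155 (mod 251).
106^63 = 106^(32+16+8+4+2+1) ≡ 68 (mod 251).
Check: 68² = 4624 ≡ 106 (mod 251). The two roots are 68 and 183.

68, 183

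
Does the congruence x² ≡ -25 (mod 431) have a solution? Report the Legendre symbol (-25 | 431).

Euler's criterion: (-25/431) ≡ 406^215 (mod 431).
406^2 ≡ 194 (mod 431)
406^4 ≡ 139 (mod 431)
406^8 ≡ 357 (mod 431)
406^16 ≡ 304 (mod 431)
406^32 ≡ 182 (mod 431)
406^64 ≡ 368 (mod 431)
406^128 ≡ 90 (mod 431)
406^215 = 406^(128+64+16+4+2+1) ≡ 430 (mod 431).
Result is 430 ≡ −1, so (-25/431) = −1.

-1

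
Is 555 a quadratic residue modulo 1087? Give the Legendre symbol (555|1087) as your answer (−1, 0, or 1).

-1

Reciprocity: 555 ≡ 3 and 1087 ≡ 3 (mod 4), so (555/1087) = −(1087/555).
Reduce top mod 555: now compute (532/555).
Pull out 2^2: since 555 ≡ 3 (mod 8), (2/555) = -1, so (2/555)^2 = +1.
Reciprocity: 133 ≡ 1 and 555 ≡ 3 (mod 4), so (133/555) = +(555/133).
Reduce top mod 133: now compute (23/133).
Reciprocity: 23 ≡ 3 and 133 ≡ 1 (mod 4), so (23/133) = +(133/23).
Reduce top mod 23: now compute (18/23).
Pull out 2: since 23 ≡ 7 (mod 8), (2/23) = +1.
Reciprocity: 9 ≡ 1 and 23 ≡ 3 (mod 4), so (9/23) = +(23/9).
Reduce top mod 9: now compute (5/9).
Reciprocity: 5 ≡ 1 and 9 ≡ 1 (mod 4), so (5/9) = +(9/5).
Reduce top mod 5: now compute (4/5).
Pull out 2^2: since 5 ≡ 5 (mod 8), (2/5) = -1, so (2/5)^2 = +1.
Reached (1/5) = 1. Collecting the sign flips along the way, the symbol is -1.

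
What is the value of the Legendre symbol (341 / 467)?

1

Reciprocity: 341 ≡ 1 and 467 ≡ 3 (mod 4), so (341/467) = +(467/341).
Reduce top mod 341: now compute (126/341).
Pull out 2: since 341 ≡ 5 (mod 8), (2/341) = -1.
Reciprocity: 63 ≡ 3 and 341 ≡ 1 (mod 4), so (63/341) = +(341/63).
Reduce top mod 63: now compute (26/63).
Pull out 2: since 63 ≡ 7 (mod 8), (2/63) = +1.
Reciprocity: 13 ≡ 1 and 63 ≡ 3 (mod 4), so (13/63) = +(63/13).
Reduce top mod 13: now compute (11/13).
Reciprocity: 11 ≡ 3 and 13 ≡ 1 (mod 4), so (11/13) = +(13/11).
Reduce top mod 11: now compute (2/11).
Pull out 2: since 11 ≡ 3 (mod 8), (2/11) = -1.
Reached (1/11) = 1. Collecting the sign flips along the way, the symbol is +1.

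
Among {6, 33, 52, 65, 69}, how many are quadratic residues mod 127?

2

(6/127) = -1 → non-residue.
(33/127) = -1 → non-residue.
(52/127) = +1 → QR.
(65/127) = -1 → non-residue.
(69/127) = +1 → QR.
Total quadratic residues among the 5: 2.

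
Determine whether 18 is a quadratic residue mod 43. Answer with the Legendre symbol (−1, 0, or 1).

-1

Pull out 2: since 43 ≡ 3 (mod 8), (2/43) = -1.
Reciprocity: 9 ≡ 1 and 43 ≡ 3 (mod 4), so (9/43) = +(43/9).
Reduce top mod 9: now compute (7/9).
Reciprocity: 7 ≡ 3 and 9 ≡ 1 (mod 4), so (7/9) = +(9/7).
Reduce top mod 7: now compute (2/7).
Pull out 2: since 7 ≡ 7 (mod 8), (2/7) = +1.
Reached (1/7) = 1. Collecting the sign flips along the way, the symbol is -1.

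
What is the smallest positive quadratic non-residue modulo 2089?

(2/2089) = +1, so 2 is a residue.
(3/2089) = +1, so 3 is a residue.
(4/2089) = +1, so 4 is a residue.
(5/2089) = +1, so 5 is a residue.
(6/2089) = +1, so 6 is a residue.
(7/2089) = −1, so 7 is the smallest positive non-residue mod 2089.

7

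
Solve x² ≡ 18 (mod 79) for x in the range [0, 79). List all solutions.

27, 52

Since 79 ≡ 3 (mod 4), a square root of 18 is 18^((79+1)/4) = 18^20 mod 79.
Repeated squaring: 18^2≡8, 18^4≡64, 18^8≡67, 18^16≡65 (mod 79).
18^20 = 18^(16+4) ≡ 52 (mod 79).
Check: 52² = 2704 ≡ 18 (mod 79). The two roots are 27 and 52.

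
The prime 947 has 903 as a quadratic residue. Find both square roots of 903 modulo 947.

Since 947 ≡ 3 (mod 4), a square root of 903 is 903^((947+1)/4) = 903^237 mod 947.
Repeated squaring: 903^2≡42, 903^4≡817, 903^8≡801, 903^16≡482, 903^32≡309, 903^64≡781, 903^128≡93 (mod 947).
903^237 = 903^(128+64+32+8+4+1) ≡ 119 (mod 947).
Check: 119² = 14161 ≡ 903 (mod 947). The two roots are 119 and 828.

119, 828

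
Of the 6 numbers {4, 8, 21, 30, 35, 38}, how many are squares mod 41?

3

(4/41) = +1 → QR.
(8/41) = +1 → QR.
(21/41) = +1 → QR.
(30/41) = -1 → non-residue.
(35/41) = -1 → non-residue.
(38/41) = -1 → non-residue.
Total quadratic residues among the 6: 3.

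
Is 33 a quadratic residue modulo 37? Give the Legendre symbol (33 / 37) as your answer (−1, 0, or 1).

1

Euler's criterion: (33/37) ≡ 33^18 (mod 37).
33^2 ≡ 16 (mod 37)
33^4 ≡ 34 (mod 37)
33^8 ≡ 9 (mod 37)
33^16 ≡ 7 (mod 37)
33^18 = 33^(16+2) ≡ 1 (mod 37).
Result is 1, so (33/37) = 1.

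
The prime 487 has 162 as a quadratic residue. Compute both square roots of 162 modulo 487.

Since 487 ≡ 3 (mod 4), a square root of 162 is 162^((487+1)/4) = 162^122 mod 487.
Repeated squaring: 162^2≡433, 162^4≡481, 162^8≡36, 162^16≡322, 162^32≡440, 162^64≡261 (mod 487).
162^122 = 162^(64+32+16+8+2) ≡ 332 (mod 487).
Check: 332² = 110224 ≡ 162 (mod 487). The two roots are 155 and 332.

155, 332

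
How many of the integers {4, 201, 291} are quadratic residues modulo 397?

(4/397) = +1 → QR.
(201/397) = +1 → QR.
(291/397) = +1 → QR.
Total quadratic residues among the 3: 3.

3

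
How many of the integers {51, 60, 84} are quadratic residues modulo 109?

2

(51/109) = -1 → non-residue.
(60/109) = +1 → QR.
(84/109) = +1 → QR.
Total quadratic residues among the 3: 2.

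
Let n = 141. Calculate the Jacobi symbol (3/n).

Reciprocity: 3 ≡ 3 and 141 ≡ 1 (mod 4), so (3/141) = +(141/3).
Reduce top mod 3: now compute (0/3).
Top reduces to 0: gcd > 1, so the symbol is 0.

0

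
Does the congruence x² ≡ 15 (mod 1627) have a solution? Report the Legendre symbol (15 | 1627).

1

Reciprocity: 15 ≡ 3 and 1627 ≡ 3 (mod 4), so (15/1627) = −(1627/15).
Reduce top mod 15: now compute (7/15).
Reciprocity: 7 ≡ 3 and 15 ≡ 3 (mod 4), so (7/15) = −(15/7).
Reduce top mod 7: now compute (1/7).
Reached (1/7) = 1. Collecting the sign flips along the way, the symbol is +1.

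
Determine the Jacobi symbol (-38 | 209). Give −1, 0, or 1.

First reduce: -38 ≡ 171 (mod 209).
Reciprocity: 171 ≡ 3 and 209 ≡ 1 (mod 4), so (171/209) = +(209/171).
Reduce top mod 171: now compute (38/171).
Pull out 2: since 171 ≡ 3 (mod 8), (2/171) = -1.
Reciprocity: 19 ≡ 3 and 171 ≡ 3 (mod 4), so (19/171) = −(171/19).
Reduce top mod 19: now compute (0/19).
Top reduces to 0: gcd > 1, so the symbol is 0.

0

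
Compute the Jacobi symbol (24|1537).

Pull out 2^3: since 1537 ≡ 1 (mod 8), (2/1537) = +1, so (2/1537)^3 = +1.
Reciprocity: 3 ≡ 3 and 1537 ≡ 1 (mod 4), so (3/1537) = +(1537/3).
Reduce top mod 3: now compute (1/3).
Reached (1/3) = 1. Collecting the sign flips along the way, the symbol is +1.

1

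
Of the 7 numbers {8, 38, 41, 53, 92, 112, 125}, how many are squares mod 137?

(8/137) = +1 → QR.
(38/137) = +1 → QR.
(41/137) = -1 → non-residue.
(53/137) = -1 → non-residue.
(92/137) = -1 → non-residue.
(112/137) = +1 → QR.
(125/137) = -1 → non-residue.
Total quadratic residues among the 7: 3.

3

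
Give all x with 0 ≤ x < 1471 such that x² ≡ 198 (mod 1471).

139, 1332

Since 1471 ≡ 3 (mod 4), a square root of 198 is 198^((1471+1)/4) = 198^368 mod 1471.
Repeated squaring: 198^2≡958, 198^4≡1331, 198^8≡477, 198^16≡995, 198^32≡42, 198^64≡293, 198^128≡531, 198^256≡1000 (mod 1471).
198^368 = 198^(256+64+32+16) ≡ 1332 (mod 1471).
Check: 1332² = 1774224 ≡ 198 (mod 1471). The two roots are 139 and 1332.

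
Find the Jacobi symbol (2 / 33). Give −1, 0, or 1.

1

Pull out 2: since 33 ≡ 1 (mod 8), (2/33) = +1.
Reached (1/33) = 1. Collecting the sign flips along the way, the symbol is +1.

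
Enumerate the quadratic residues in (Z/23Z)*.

Square k = 1,…,11 (k and 23−k give the same square):
1²=1, 2²=4, 3²=9, 4²=16, 5²≡2, 6²≡13, 7²≡3, 8²≡18, 9²≡12, 10²≡8, 11²≡6 (mod 23).
So the quadratic residues mod 23 are {1, 2, 3, 4, 6, 8, 9, 12, 13, 16, 18}.

1,2,3,4,6,8,9,12,13,16,18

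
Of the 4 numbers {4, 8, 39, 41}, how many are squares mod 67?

2

(4/67) = +1 → QR.
(8/67) = -1 → non-residue.
(39/67) = +1 → QR.
(41/67) = -1 → non-residue.
Total quadratic residues among the 4: 2.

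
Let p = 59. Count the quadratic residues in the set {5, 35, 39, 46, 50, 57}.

4

(5/59) = +1 → QR.
(35/59) = +1 → QR.
(39/59) = -1 → non-residue.
(46/59) = +1 → QR.
(50/59) = -1 → non-residue.
(57/59) = +1 → QR.
Total quadratic residues among the 6: 4.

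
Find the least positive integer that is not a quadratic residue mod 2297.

3

(2/2297) = +1, so 2 is a residue.
(3/2297) = −1, so 3 is the smallest positive non-residue mod 2297.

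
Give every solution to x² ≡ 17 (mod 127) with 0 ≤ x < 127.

Since 127 ≡ 3 (mod 4), a square root of 17 is 17^((127+1)/4) = 17^32 mod 127.
Repeated squaring: 17^2≡35, 17^4≡82, 17^8≡120, 17^16≡49, 17^32≡115 (mod 127).
17^32 = 17^(32) ≡ 115 (mod 127).
Check: 115² = 13225 ≡ 17 (mod 127). The two roots are 12 and 115.

12, 115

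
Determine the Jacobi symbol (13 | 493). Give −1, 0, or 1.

Reciprocity: 13 ≡ 1 and 493 ≡ 1 (mod 4), so (13/493) = +(493/13).
Reduce top mod 13: now compute (12/13).
Pull out 2^2: since 13 ≡ 5 (mod 8), (2/13) = -1, so (2/13)^2 = +1.
Reciprocity: 3 ≡ 3 and 13 ≡ 1 (mod 4), so (3/13) = +(13/3).
Reduce top mod 3: now compute (1/3).
Reached (1/3) = 1. Collecting the sign flips along the way, the symbol is +1.

1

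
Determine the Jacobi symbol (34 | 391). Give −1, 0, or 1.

Pull out 2: since 391 ≡ 7 (mod 8), (2/391) = +1.
Reciprocity: 17 ≡ 1 and 391 ≡ 3 (mod 4), so (17/391) = +(391/17).
Reduce top mod 17: now compute (0/17).
Top reduces to 0: gcd > 1, so the symbol is 0.

0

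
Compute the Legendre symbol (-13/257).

1

Euler's criterion: (-13/257) ≡ 244^128 (mod 257).
244^2 ≡ 169 (mod 257)
244^4 ≡ 34 (mod 257)
244^8 ≡ 128 (mod 257)
244^16 ≡ 193 (mod 257)
244^32 ≡ 241 (mod 257)
244^64 ≡ 256 (mod 257)
244^128 ≡ 1 (mod 257)
244^128 = 244^(128) ≡ 1 (mod 257).
Result is 1, so (-13/257) = 1.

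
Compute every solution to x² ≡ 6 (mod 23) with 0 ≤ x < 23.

11, 12

Since 23 ≡ 3 (mod 4), a square root of 6 is 6^((23+1)/4) = 6^6 mod 23.
Repeated squaring: 6^2≡13, 6^4≡8 (mod 23).
6^6 = 6^(4+2) ≡ 12 (mod 23).
Check: 12² = 144 ≡ 6 (mod 23). The two roots are 11 and 12.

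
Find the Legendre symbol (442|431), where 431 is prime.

1

First reduce: 442 ≡ 11 (mod 431).
Reciprocity: 11 ≡ 3 and 431 ≡ 3 (mod 4), so (11/431) = −(431/11).
Reduce top mod 11: now compute (2/11).
Pull out 2: since 11 ≡ 3 (mod 8), (2/11) = -1.
Reached (1/11) = 1. Collecting the sign flips along the way, the symbol is +1.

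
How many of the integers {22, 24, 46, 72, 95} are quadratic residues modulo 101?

(22/101) = +1 → QR.
(24/101) = +1 → QR.
(46/101) = -1 → non-residue.
(72/101) = -1 → non-residue.
(95/101) = +1 → QR.
Total quadratic residues among the 5: 3.

3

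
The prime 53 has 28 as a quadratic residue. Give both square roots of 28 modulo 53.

53 ≡ 1 (mod 4), so we find a root by search.
Trying successive values, 9² = 81 ≡ 28 (mod 53). The other root is 53 − 9 = 44.

9, 44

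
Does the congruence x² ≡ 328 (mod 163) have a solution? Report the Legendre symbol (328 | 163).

First reduce: 328 ≡ 2 (mod 163).
Pull out 2: since 163 ≡ 3 (mod 8), (2/163) = -1.
Reached (1/163) = 1. Collecting the sign flips along the way, the symbol is -1.

-1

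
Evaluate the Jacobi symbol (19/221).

Reciprocity: 19 ≡ 3 and 221 ≡ 1 (mod 4), so (19/221) = +(221/19).
Reduce top mod 19: now compute (12/19).
Pull out 2^2: since 19 ≡ 3 (mod 8), (2/19) = -1, so (2/19)^2 = +1.
Reciprocity: 3 ≡ 3 and 19 ≡ 3 (mod 4), so (3/19) = −(19/3).
Reduce top mod 3: now compute (1/3).
Reached (1/3) = 1. Collecting the sign flips along the way, the symbol is -1.

-1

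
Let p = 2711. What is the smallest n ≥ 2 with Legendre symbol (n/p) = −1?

7

(2/2711) = +1, so 2 is a residue.
(3/2711) = +1, so 3 is a residue.
(4/2711) = +1, so 4 is a residue.
(5/2711) = +1, so 5 is a residue.
(6/2711) = +1, so 6 is a residue.
(7/2711) = −1, so 7 is the smallest positive non-residue mod 2711.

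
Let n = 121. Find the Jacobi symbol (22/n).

0

Pull out 2: since 121 ≡ 1 (mod 8), (2/121) = +1.
Reciprocity: 11 ≡ 3 and 121 ≡ 1 (mod 4), so (11/121) = +(121/11).
Reduce top mod 11: now compute (0/11).
Top reduces to 0: gcd > 1, so the symbol is 0.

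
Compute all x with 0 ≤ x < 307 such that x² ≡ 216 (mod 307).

38, 269

Since 307 ≡ 3 (mod 4), a square root of 216 is 216^((307+1)/4) = 216^77 mod 307.
Repeated squaring: 216^2≡299, 216^4≡64, 216^8≡105, 216^16≡280, 216^32≡115, 216^64≡24 (mod 307).
216^77 = 216^(64+8+4+1) ≡ 269 (mod 307).
Check: 269² = 72361 ≡ 216 (mod 307). The two roots are 38 and 269.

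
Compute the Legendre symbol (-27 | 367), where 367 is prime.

First reduce: -27 ≡ 340 (mod 367).
Pull out 2^2: since 367 ≡ 7 (mod 8), (2/367) = +1, so (2/367)^2 = +1.
Reciprocity: 85 ≡ 1 and 367 ≡ 3 (mod 4), so (85/367) = +(367/85).
Reduce top mod 85: now compute (27/85).
Reciprocity: 27 ≡ 3 and 85 ≡ 1 (mod 4), so (27/85) = +(85/27).
Reduce top mod 27: now compute (4/27).
Pull out 2^2: since 27 ≡ 3 (mod 8), (2/27) = -1, so (2/27)^2 = +1.
Reached (1/27) = 1. Collecting the sign flips along the way, the symbol is +1.

1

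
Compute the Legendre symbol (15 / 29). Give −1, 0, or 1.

Euler's criterion: (15/29) ≡ 15^14 (mod 29).
15^2 ≡ 22 (mod 29)
15^4 ≡ 20 (mod 29)
15^8 ≡ 23 (mod 29)
15^14 = 15^(8+4+2) ≡ 28 (mod 29).
Result is 28 ≡ −1, so (15/29) = −1.

-1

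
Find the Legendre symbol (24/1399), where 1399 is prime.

-1

Pull out 2^3: since 1399 ≡ 7 (mod 8), (2/1399) = +1, so (2/1399)^3 = +1.
Reciprocity: 3 ≡ 3 and 1399 ≡ 3 (mod 4), so (3/1399) = −(1399/3).
Reduce top mod 3: now compute (1/3).
Reached (1/3) = 1. Collecting the sign flips along the way, the symbol is -1.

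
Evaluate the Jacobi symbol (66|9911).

0

Pull out 2: since 9911 ≡ 7 (mod 8), (2/9911) = +1.
Reciprocity: 33 ≡ 1 and 9911 ≡ 3 (mod 4), so (33/9911) = +(9911/33).
Reduce top mod 33: now compute (11/33).
Reciprocity: 11 ≡ 3 and 33 ≡ 1 (mod 4), so (11/33) = +(33/11).
Reduce top mod 11: now compute (0/11).
Top reduces to 0: gcd > 1, so the symbol is 0.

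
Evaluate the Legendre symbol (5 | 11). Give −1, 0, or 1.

Euler's criterion: (5/11) ≡ 5^5 (mod 11).
5^2 ≡ 3 (mod 11)
5^4 ≡ 9 (mod 11)
5^5 = 5^(4+1) ≡ 1 (mod 11).
Result is 1, so (5/11) = 1.

1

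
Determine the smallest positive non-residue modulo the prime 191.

(2/191) = +1, so 2 is a residue.
(3/191) = +1, so 3 is a residue.
(4/191) = +1, so 4 is a residue.
(5/191) = +1, so 5 is a residue.
(6/191) = +1, so 6 is a residue.
(7/191) = −1, so 7 is the smallest positive non-residue mod 191.

7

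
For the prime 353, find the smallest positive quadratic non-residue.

3

(2/353) = +1, so 2 is a residue.
(3/353) = −1, so 3 is the smallest positive non-residue mod 353.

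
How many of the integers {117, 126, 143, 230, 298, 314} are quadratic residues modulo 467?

(117/467) = +1 → QR.
(126/467) = -1 → non-residue.
(143/467) = -1 → non-residue.
(230/467) = +1 → QR.
(298/467) = -1 → non-residue.
(314/467) = -1 → non-residue.
Total quadratic residues among the 6: 2.

2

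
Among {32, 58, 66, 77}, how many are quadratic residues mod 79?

1

(32/79) = +1 → QR.
(58/79) = -1 → non-residue.
(66/79) = -1 → non-residue.
(77/79) = -1 → non-residue.
Total quadratic residues among the 4: 1.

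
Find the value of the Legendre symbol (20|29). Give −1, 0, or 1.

Euler's criterion: (20/29) ≡ 20^14 (mod 29).
20^2 ≡ 23 (mod 29)
20^4 ≡ 7 (mod 29)
20^8 ≡ 20 (mod 29)
20^14 = 20^(8+4+2) ≡ 1 (mod 29).
Result is 1, so (20/29) = 1.

1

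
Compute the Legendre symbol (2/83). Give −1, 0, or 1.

-1

Pull out 2: since 83 ≡ 3 (mod 8), (2/83) = -1.
Reached (1/83) = 1. Collecting the sign flips along the way, the symbol is -1.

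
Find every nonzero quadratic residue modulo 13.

1, 3, 4, 9, 10, 12

Square k = 1,…,6 (k and 13−k give the same square):
1²=1, 2²=4, 3²=9, 4²≡3, 5²≡12, 6²≡10 (mod 13).
So the quadratic residues mod 13 are {1, 3, 4, 9, 10, 12}.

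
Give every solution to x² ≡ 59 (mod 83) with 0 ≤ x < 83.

Since 83 ≡ 3 (mod 4), a square root of 59 is 59^((83+1)/4) = 59^21 mod 83.
Repeated squaring: 59^2≡78, 59^4≡25, 59^8≡44, 59^16≡27 (mod 83).
59^21 = 59^(16+4+1) ≡ 68 (mod 83).
Check: 68² = 4624 ≡ 59 (mod 83). The two roots are 15 and 68.

15, 68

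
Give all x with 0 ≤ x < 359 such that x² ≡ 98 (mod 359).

133, 226

Since 359 ≡ 3 (mod 4), a square root of 98 is 98^((359+1)/4) = 98^90 mod 359.
Repeated squaring: 98^2≡270, 98^4≡23, 98^8≡170, 98^16≡180, 98^32≡90, 98^64≡202 (mod 359).
98^90 = 98^(64+16+8+2) ≡ 133 (mod 359).
Check: 133² = 17689 ≡ 98 (mod 359). The two roots are 133 and 226.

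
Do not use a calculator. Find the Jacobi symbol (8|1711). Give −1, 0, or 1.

Pull out 2^3: since 1711 ≡ 7 (mod 8), (2/1711) = +1, so (2/1711)^3 = +1.
Reached (1/1711) = 1. Collecting the sign flips along the way, the symbol is +1.

1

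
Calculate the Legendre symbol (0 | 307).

Top reduces to 0: gcd > 1, so the symbol is 0.

0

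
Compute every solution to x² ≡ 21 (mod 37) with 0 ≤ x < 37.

13, 24

37 ≡ 1 (mod 4), so we find a root by search.
Trying successive values, 13² = 169 ≡ 21 (mod 37). The other root is 37 − 13 = 24.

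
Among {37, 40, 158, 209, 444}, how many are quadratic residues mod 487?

1

(37/487) = -1 → non-residue.
(40/487) = -1 → non-residue.
(158/487) = -1 → non-residue.
(209/487) = -1 → non-residue.
(444/487) = +1 → QR.
Total quadratic residues among the 5: 1.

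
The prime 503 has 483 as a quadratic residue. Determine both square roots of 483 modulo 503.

147, 356

Since 503 ≡ 3 (mod 4), a square root of 483 is 483^((503+1)/4) = 483^126 mod 503.
Repeated squaring: 483^2≡400, 483^4≡46, 483^8≡104, 483^16≡253, 483^32≡128, 483^64≡288 (mod 503).
483^126 = 483^(64+32+16+8+4+2) ≡ 147 (mod 503).
Check: 147² = 21609 ≡ 483 (mod 503). The two roots are 147 and 356.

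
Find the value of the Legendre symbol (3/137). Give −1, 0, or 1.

Reciprocity: 3 ≡ 3 and 137 ≡ 1 (mod 4), so (3/137) = +(137/3).
Reduce top mod 3: now compute (2/3).
Pull out 2: since 3 ≡ 3 (mod 8), (2/3) = -1.
Reached (1/3) = 1. Collecting the sign flips along the way, the symbol is -1.

-1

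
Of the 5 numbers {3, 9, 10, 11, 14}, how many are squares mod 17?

1

(3/17) = -1 → non-residue.
(9/17) = +1 → QR.
(10/17) = -1 → non-residue.
(11/17) = -1 → non-residue.
(14/17) = -1 → non-residue.
Total quadratic residues among the 5: 1.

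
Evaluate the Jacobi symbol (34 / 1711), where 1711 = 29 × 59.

-1

Pull out 2: since 1711 ≡ 7 (mod 8), (2/1711) = +1.
Reciprocity: 17 ≡ 1 and 1711 ≡ 3 (mod 4), so (17/1711) = +(1711/17).
Reduce top mod 17: now compute (11/17).
Reciprocity: 11 ≡ 3 and 17 ≡ 1 (mod 4), so (11/17) = +(17/11).
Reduce top mod 11: now compute (6/11).
Pull out 2: since 11 ≡ 3 (mod 8), (2/11) = -1.
Reciprocity: 3 ≡ 3 and 11 ≡ 3 (mod 4), so (3/11) = −(11/3).
Reduce top mod 3: now compute (2/3).
Pull out 2: since 3 ≡ 3 (mod 8), (2/3) = -1.
Reached (1/3) = 1. Collecting the sign flips along the way, the symbol is -1.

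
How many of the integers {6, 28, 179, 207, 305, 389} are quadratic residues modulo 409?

4

(6/409) = +1 → QR.
(28/409) = -1 → non-residue.
(179/409) = +1 → QR.
(207/409) = +1 → QR.
(305/409) = -1 → non-residue.
(389/409) = +1 → QR.
Total quadratic residues among the 6: 4.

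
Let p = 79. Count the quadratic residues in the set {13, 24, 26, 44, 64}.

4

(13/79) = +1 → QR.
(24/79) = -1 → non-residue.
(26/79) = +1 → QR.
(44/79) = +1 → QR.
(64/79) = +1 → QR.
Total quadratic residues among the 5: 4.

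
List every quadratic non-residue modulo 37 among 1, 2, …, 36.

2 5 6 8 13 14 15 17 18 19 20 22 23 24 29 31 32 35

Square k = 1,…,18 (k and 37−k give the same square):
1²=1, 2²=4, 3²=9, 4²=16, 5²=25, 6²=36, 7²≡12, 8²≡27, 9²≡7, 10²≡26, 11²≡10, 12²≡33, 13²≡21, 14²≡11, 15²≡3, 16²≡34, 17²≡30, 18²≡28 (mod 37).
The residues are {1, 3, 4, 7, 9, 10, 11, 12, 16, 21, 25, 26, 27, 28, 30, 33, 34, 36}; the non-residues are the remaining 18 nonzero classes.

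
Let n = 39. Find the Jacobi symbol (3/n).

Reciprocity: 3 ≡ 3 and 39 ≡ 3 (mod 4), so (3/39) = −(39/3).
Reduce top mod 3: now compute (0/3).
Top reduces to 0: gcd > 1, so the symbol is 0.

0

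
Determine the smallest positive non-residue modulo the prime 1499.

(2/1499) = −1, so 2 is the smallest positive non-residue mod 1499.

2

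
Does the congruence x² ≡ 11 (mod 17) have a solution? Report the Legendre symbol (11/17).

Reciprocity: 11 ≡ 3 and 17 ≡ 1 (mod 4), so (11/17) = +(17/11).
Reduce top mod 11: now compute (6/11).
Pull out 2: since 11 ≡ 3 (mod 8), (2/11) = -1.
Reciprocity: 3 ≡ 3 and 11 ≡ 3 (mod 4), so (3/11) = −(11/3).
Reduce top mod 3: now compute (2/3).
Pull out 2: since 3 ≡ 3 (mod 8), (2/3) = -1.
Reached (1/3) = 1. Collecting the sign flips along the way, the symbol is -1.

-1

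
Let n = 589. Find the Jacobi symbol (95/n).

Reciprocity: 95 ≡ 3 and 589 ≡ 1 (mod 4), so (95/589) = +(589/95).
Reduce top mod 95: now compute (19/95).
Reciprocity: 19 ≡ 3 and 95 ≡ 3 (mod 4), so (19/95) = −(95/19).
Reduce top mod 19: now compute (0/19).
Top reduces to 0: gcd > 1, so the symbol is 0.

0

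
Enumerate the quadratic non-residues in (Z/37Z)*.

2,5,6,8,13,14,15,17,18,19,20,22,23,24,29,31,32,35

Square k = 1,…,18 (k and 37−k give the same square):
1²=1, 2²=4, 3²=9, 4²=16, 5²=25, 6²=36, 7²≡12, 8²≡27, 9²≡7, 10²≡26, 11²≡10, 12²≡33, 13²≡21, 14²≡11, 15²≡3, 16²≡34, 17²≡30, 18²≡28 (mod 37).
The residues are {1, 3, 4, 7, 9, 10, 11, 12, 16, 21, 25, 26, 27, 28, 30, 33, 34, 36}; the non-residues are the remaining 18 nonzero classes.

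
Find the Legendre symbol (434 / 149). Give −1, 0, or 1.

First reduce: 434 ≡ 136 (mod 149).
Pull out 2^3: since 149 ≡ 5 (mod 8), (2/149) = -1, so (2/149)^3 = -1.
Reciprocity: 17 ≡ 1 and 149 ≡ 1 (mod 4), so (17/149) = +(149/17).
Reduce top mod 17: now compute (13/17).
Reciprocity: 13 ≡ 1 and 17 ≡ 1 (mod 4), so (13/17) = +(17/13).
Reduce top mod 13: now compute (4/13).
Pull out 2^2: since 13 ≡ 5 (mod 8), (2/13) = -1, so (2/13)^2 = +1.
Reached (1/13) = 1. Collecting the sign flips along the way, the symbol is -1.

-1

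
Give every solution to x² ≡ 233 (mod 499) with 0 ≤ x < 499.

Since 499 ≡ 3 (mod 4), a square root of 233 is 233^((499+1)/4) = 233^125 mod 499.
Repeated squaring: 233^2≡397, 233^4≡424, 233^8≡136, 233^16≡33, 233^32≡91, 233^64≡297 (mod 499).
233^125 = 233^(64+32+16+8+4+1) ≡ 434 (mod 499).
Check: 434² = 188356 ≡ 233 (mod 499). The two roots are 65 and 434.

65, 434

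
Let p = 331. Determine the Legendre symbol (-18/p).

Euler's criterion: (-18/331) ≡ 313^165 (mod 331).
313^2 ≡ 324 (mod 331)
313^4 ≡ 49 (mod 331)
313^8 ≡ 84 (mod 331)
313^16 ≡ 105 (mod 331)
313^32 ≡ 102 (mod 331)
313^64 ≡ 143 (mod 331)
313^128 ≡ 258 (mod 331)
313^165 = 313^(128+32+4+1) ≡ 1 (mod 331).
Result is 1, so (-18/331) = 1.

1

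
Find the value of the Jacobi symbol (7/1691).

-1

Reciprocity: 7 ≡ 3 and 1691 ≡ 3 (mod 4), so (7/1691) = −(1691/7).
Reduce top mod 7: now compute (4/7).
Pull out 2^2: since 7 ≡ 7 (mod 8), (2/7) = +1, so (2/7)^2 = +1.
Reached (1/7) = 1. Collecting the sign flips along the way, the symbol is -1.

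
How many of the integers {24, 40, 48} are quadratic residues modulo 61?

(24/61) = -1 → non-residue.
(40/61) = -1 → non-residue.
(48/61) = +1 → QR.
Total quadratic residues among the 3: 1.

1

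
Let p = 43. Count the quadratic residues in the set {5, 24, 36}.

(5/43) = -1 → non-residue.
(24/43) = +1 → QR.
(36/43) = +1 → QR.
Total quadratic residues among the 3: 2.

2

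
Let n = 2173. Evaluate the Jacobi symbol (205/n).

Reciprocity: 205 ≡ 1 and 2173 ≡ 1 (mod 4), so (205/2173) = +(2173/205).
Reduce top mod 205: now compute (123/205).
Reciprocity: 123 ≡ 3 and 205 ≡ 1 (mod 4), so (123/205) = +(205/123).
Reduce top mod 123: now compute (82/123).
Pull out 2: since 123 ≡ 3 (mod 8), (2/123) = -1.
Reciprocity: 41 ≡ 1 and 123 ≡ 3 (mod 4), so (41/123) = +(123/41).
Reduce top mod 41: now compute (0/41).
Top reduces to 0: gcd > 1, so the symbol is 0.

0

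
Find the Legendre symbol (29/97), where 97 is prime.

Reciprocity: 29 ≡ 1 and 97 ≡ 1 (mod 4), so (29/97) = +(97/29).
Reduce top mod 29: now compute (10/29).
Pull out 2: since 29 ≡ 5 (mod 8), (2/29) = -1.
Reciprocity: 5 ≡ 1 and 29 ≡ 1 (mod 4), so (5/29) = +(29/5).
Reduce top mod 5: now compute (4/5).
Pull out 2^2: since 5 ≡ 5 (mod 8), (2/5) = -1, so (2/5)^2 = +1.
Reached (1/5) = 1. Collecting the sign flips along the way, the symbol is -1.

-1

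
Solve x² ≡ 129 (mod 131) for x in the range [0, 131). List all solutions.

28, 103

Since 131 ≡ 3 (mod 4), a square root of 129 is 129^((131+1)/4) = 129^33 mod 131.
Repeated squaring: 129^2≡4, 129^4≡16, 129^8≡125, 129^16≡36, 129^32≡117 (mod 131).
129^33 = 129^(32+1) ≡ 28 (mod 131).
Check: 28² = 784 ≡ 129 (mod 131). The two roots are 28 and 103.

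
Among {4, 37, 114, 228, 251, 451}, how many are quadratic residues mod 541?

(4/541) = +1 → QR.
(37/541) = -1 → non-residue.
(114/541) = -1 → non-residue.
(228/541) = +1 → QR.
(251/541) = +1 → QR.
(451/541) = -1 → non-residue.
Total quadratic residues among the 6: 3.

3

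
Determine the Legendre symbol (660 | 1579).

-1

Pull out 2^2: since 1579 ≡ 3 (mod 8), (2/1579) = -1, so (2/1579)^2 = +1.
Reciprocity: 165 ≡ 1 and 1579 ≡ 3 (mod 4), so (165/1579) = +(1579/165).
Reduce top mod 165: now compute (94/165).
Pull out 2: since 165 ≡ 5 (mod 8), (2/165) = -1.
Reciprocity: 47 ≡ 3 and 165 ≡ 1 (mod 4), so (47/165) = +(165/47).
Reduce top mod 47: now compute (24/47).
Pull out 2^3: since 47 ≡ 7 (mod 8), (2/47) = +1, so (2/47)^3 = +1.
Reciprocity: 3 ≡ 3 and 47 ≡ 3 (mod 4), so (3/47) = −(47/3).
Reduce top mod 3: now compute (2/3).
Pull out 2: since 3 ≡ 3 (mod 8), (2/3) = -1.
Reached (1/3) = 1. Collecting the sign flips along the way, the symbol is -1.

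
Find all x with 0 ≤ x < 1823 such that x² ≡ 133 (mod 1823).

Since 1823 ≡ 3 (mod 4), a square root of 133 is 133^((1823+1)/4) = 133^456 mod 1823.
Repeated squaring: 133^2≡1282, 133^4≡1001, 133^8≡1174, 133^16≡88, 133^32≡452, 133^64≡128, 133^128≡1800, 133^256≡529 (mod 1823).
133^456 = 133^(256+128+64+8) ≡ 196 (mod 1823).
Check: 196² = 38416 ≡ 133 (mod 1823). The two roots are 196 and 1627.

196, 1627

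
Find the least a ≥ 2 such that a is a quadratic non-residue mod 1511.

(2/1511) = +1, so 2 is a residue.
(3/1511) = +1, so 3 is a residue.
(4/1511) = +1, so 4 is a residue.
(5/1511) = +1, so 5 is a residue.
(6/1511) = +1, so 6 is a residue.
(7/1511) = +1, so 7 is a residue.
(8/1511) = +1, so 8 is a residue.
(9/1511) = +1, so 9 is a residue.
(10/1511) = +1, so 10 is a residue.
(11/1511) = −1, so 11 is the smallest positive non-residue mod 1511.

11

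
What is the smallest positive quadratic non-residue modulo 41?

(2/41) = +1, so 2 is a residue.
(3/41) = −1, so 3 is the smallest positive non-residue mod 41.

3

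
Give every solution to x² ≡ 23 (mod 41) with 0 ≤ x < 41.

8, 33

41 ≡ 1 (mod 4), so we find a root by search.
Trying successive values, 8² = 64 ≡ 23 (mod 41). The other root is 41 − 8 = 33.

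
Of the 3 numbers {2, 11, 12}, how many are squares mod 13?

1

(2/13) = -1 → non-residue.
(11/13) = -1 → non-residue.
(12/13) = +1 → QR.
Total quadratic residues among the 3: 1.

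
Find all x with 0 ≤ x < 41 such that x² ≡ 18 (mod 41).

41 ≡ 1 (mod 4), so we find a root by search.
Trying successive values, 10² = 100 ≡ 18 (mod 41). The other root is 41 − 10 = 31.

10, 31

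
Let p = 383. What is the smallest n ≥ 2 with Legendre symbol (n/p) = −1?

5

(2/383) = +1, so 2 is a residue.
(3/383) = +1, so 3 is a residue.
(4/383) = +1, so 4 is a residue.
(5/383) = −1, so 5 is the smallest positive non-residue mod 383.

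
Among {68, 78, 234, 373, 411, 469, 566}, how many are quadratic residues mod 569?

(68/569) = +1 → QR.
(78/569) = -1 → non-residue.
(234/569) = +1 → QR.
(373/569) = +1 → QR.
(411/569) = +1 → QR.
(469/569) = +1 → QR.
(566/569) = -1 → non-residue.
Total quadratic residues among the 7: 5.

5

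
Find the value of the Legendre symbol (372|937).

Pull out 2^2: since 937 ≡ 1 (mod 8), (2/937) = +1, so (2/937)^2 = +1.
Reciprocity: 93 ≡ 1 and 937 ≡ 1 (mod 4), so (93/937) = +(937/93).
Reduce top mod 93: now compute (7/93).
Reciprocity: 7 ≡ 3 and 93 ≡ 1 (mod 4), so (7/93) = +(93/7).
Reduce top mod 7: now compute (2/7).
Pull out 2: since 7 ≡ 7 (mod 8), (2/7) = +1.
Reached (1/7) = 1. Collecting the sign flips along the way, the symbol is +1.

1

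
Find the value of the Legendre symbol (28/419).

1

Pull out 2^2: since 419 ≡ 3 (mod 8), (2/419) = -1, so (2/419)^2 = +1.
Reciprocity: 7 ≡ 3 and 419 ≡ 3 (mod 4), so (7/419) = −(419/7).
Reduce top mod 7: now compute (6/7).
Pull out 2: since 7 ≡ 7 (mod 8), (2/7) = +1.
Reciprocity: 3 ≡ 3 and 7 ≡ 3 (mod 4), so (3/7) = −(7/3).
Reduce top mod 3: now compute (1/3).
Reached (1/3) = 1. Collecting the sign flips along the way, the symbol is +1.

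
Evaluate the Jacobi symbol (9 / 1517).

1

Reciprocity: 9 ≡ 1 and 1517 ≡ 1 (mod 4), so (9/1517) = +(1517/9).
Reduce top mod 9: now compute (5/9).
Reciprocity: 5 ≡ 1 and 9 ≡ 1 (mod 4), so (5/9) = +(9/5).
Reduce top mod 5: now compute (4/5).
Pull out 2^2: since 5 ≡ 5 (mod 8), (2/5) = -1, so (2/5)^2 = +1.
Reached (1/5) = 1. Collecting the sign flips along the way, the symbol is +1.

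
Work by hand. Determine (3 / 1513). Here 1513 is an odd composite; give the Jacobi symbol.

Reciprocity: 3 ≡ 3 and 1513 ≡ 1 (mod 4), so (3/1513) = +(1513/3).
Reduce top mod 3: now compute (1/3).
Reached (1/3) = 1. Collecting the sign flips along the way, the symbol is +1.

1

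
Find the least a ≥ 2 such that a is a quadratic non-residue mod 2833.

(2/2833) = +1, so 2 is a residue.
(3/2833) = +1, so 3 is a residue.
(4/2833) = +1, so 4 is a residue.
(5/2833) = −1, so 5 is the smallest positive non-residue mod 2833.

5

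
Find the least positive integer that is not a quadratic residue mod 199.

3

(2/199) = +1, so 2 is a residue.
(3/199) = −1, so 3 is the smallest positive non-residue mod 199.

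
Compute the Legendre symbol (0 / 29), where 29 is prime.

0

Top reduces to 0: gcd > 1, so the symbol is 0.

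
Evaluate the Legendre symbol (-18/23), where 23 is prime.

-1

First reduce: -18 ≡ 5 (mod 23).
Reciprocity: 5 ≡ 1 and 23 ≡ 3 (mod 4), so (5/23) = +(23/5).
Reduce top mod 5: now compute (3/5).
Reciprocity: 3 ≡ 3 and 5 ≡ 1 (mod 4), so (3/5) = +(5/3).
Reduce top mod 3: now compute (2/3).
Pull out 2: since 3 ≡ 3 (mod 8), (2/3) = -1.
Reached (1/3) = 1. Collecting the sign flips along the way, the symbol is -1.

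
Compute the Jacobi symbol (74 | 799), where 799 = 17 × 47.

Pull out 2: since 799 ≡ 7 (mod 8), (2/799) = +1.
Reciprocity: 37 ≡ 1 and 799 ≡ 3 (mod 4), so (37/799) = +(799/37).
Reduce top mod 37: now compute (22/37).
Pull out 2: since 37 ≡ 5 (mod 8), (2/37) = -1.
Reciprocity: 11 ≡ 3 and 37 ≡ 1 (mod 4), so (11/37) = +(37/11).
Reduce top mod 11: now compute (4/11).
Pull out 2^2: since 11 ≡ 3 (mod 8), (2/11) = -1, so (2/11)^2 = +1.
Reached (1/11) = 1. Collecting the sign flips along the way, the symbol is -1.

-1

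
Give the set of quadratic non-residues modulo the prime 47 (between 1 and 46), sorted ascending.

5, 10, 11, 13, 15, 19, 20, 22, 23, 26, 29, 30, 31, 33, 35, 38, 39, 40, 41, 43, 44, 45, 46

Square k = 1,…,23 (k and 47−k give the same square):
1²=1, 2²=4, 3²=9, 4²=16, 5²=25, 6²=36, 7²≡2, 8²≡17, 9²≡34, 10²≡6, 11²≡27, 12²≡3, 13²≡28, 14²≡8, 15²≡37, 16²≡21, 17²≡7, 18²≡42, 19²≡32, 20²≡24, 21²≡18, 22²≡14, 23²≡12 (mod 47).
The residues are {1, 2, 3, 4, 6, 7, 8, 9, 12, 14, 16, 17, 18, 21, 24, 25, 27, 28, 32, 34, 36, 37, 42}; the non-residues are the remaining 23 nonzero classes.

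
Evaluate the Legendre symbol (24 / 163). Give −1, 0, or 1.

Euler's criterion: (24/163) ≡ 24^81 (mod 163).
24^2 ≡ 87 (mod 163)
24^4 ≡ 71 (mod 163)
24^8 ≡ 151 (mod 163)
24^16 ≡ 144 (mod 163)
24^32 ≡ 35 (mod 163)
24^64 ≡ 84 (mod 163)
24^81 = 24^(64+16+1) ≡ 1 (mod 163).
Result is 1, so (24/163) = 1.

1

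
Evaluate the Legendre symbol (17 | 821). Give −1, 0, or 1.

Reciprocity: 17 ≡ 1 and 821 ≡ 1 (mod 4), so (17/821) = +(821/17).
Reduce top mod 17: now compute (5/17).
Reciprocity: 5 ≡ 1 and 17 ≡ 1 (mod 4), so (5/17) = +(17/5).
Reduce top mod 5: now compute (2/5).
Pull out 2: since 5 ≡ 5 (mod 8), (2/5) = -1.
Reached (1/5) = 1. Collecting the sign flips along the way, the symbol is -1.

-1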